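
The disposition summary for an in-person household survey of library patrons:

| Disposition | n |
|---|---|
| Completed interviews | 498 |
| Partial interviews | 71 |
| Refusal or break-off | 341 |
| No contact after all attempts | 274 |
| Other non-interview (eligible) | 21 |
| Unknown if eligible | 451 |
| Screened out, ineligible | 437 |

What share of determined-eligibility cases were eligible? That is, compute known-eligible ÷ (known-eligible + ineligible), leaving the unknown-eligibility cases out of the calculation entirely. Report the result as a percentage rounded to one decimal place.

73.4%

Determined eligible: 498 + 71 + 341 + 274 + 21 = 1205
e = 1205 / (1205 + 437) = 1205 / 1642 = 0.7339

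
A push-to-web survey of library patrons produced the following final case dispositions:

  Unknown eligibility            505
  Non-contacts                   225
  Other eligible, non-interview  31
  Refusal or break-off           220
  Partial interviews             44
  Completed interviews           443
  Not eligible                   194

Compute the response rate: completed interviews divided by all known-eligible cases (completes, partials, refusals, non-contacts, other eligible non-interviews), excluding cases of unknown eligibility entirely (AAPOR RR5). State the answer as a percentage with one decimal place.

46.0%

Num: 443
Base: 443 + 44 + 220 + 225 + 31 = 963
RR5 = 443 / 963 = 0.4600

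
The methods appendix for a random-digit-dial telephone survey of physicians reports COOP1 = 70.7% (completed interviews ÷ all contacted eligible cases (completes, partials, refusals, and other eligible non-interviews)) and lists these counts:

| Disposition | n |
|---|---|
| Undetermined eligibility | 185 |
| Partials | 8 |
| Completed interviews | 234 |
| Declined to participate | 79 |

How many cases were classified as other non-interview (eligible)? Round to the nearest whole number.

COOP1 = 234 / D = 0.707
D = 234 / 0.707 = 331.0
Remaining denominator categories sum to 321
other non-interview (eligible) = 331.0 − 321 ≈ 10

10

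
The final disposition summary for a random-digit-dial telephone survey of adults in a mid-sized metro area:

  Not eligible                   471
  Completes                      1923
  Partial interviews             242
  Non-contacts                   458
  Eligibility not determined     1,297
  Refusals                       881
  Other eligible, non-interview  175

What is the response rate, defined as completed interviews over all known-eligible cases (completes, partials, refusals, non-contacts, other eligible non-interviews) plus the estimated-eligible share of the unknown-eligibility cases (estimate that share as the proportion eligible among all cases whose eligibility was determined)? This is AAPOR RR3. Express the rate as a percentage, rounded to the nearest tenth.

39.8%

Top = 1923
Eligible (known) = 1923 + 242 + 881 + 458 + 175 = 3679
e = 3679 / (3679 + 471) = 3679 / 4150 = 0.8865
Eligible share of unknowns = 0.8865 × 1297 = 1149.79
Denominator = 3679 + 1149.79 = 4828.79
RR3 = 1923 / 4828.79 = 0.3982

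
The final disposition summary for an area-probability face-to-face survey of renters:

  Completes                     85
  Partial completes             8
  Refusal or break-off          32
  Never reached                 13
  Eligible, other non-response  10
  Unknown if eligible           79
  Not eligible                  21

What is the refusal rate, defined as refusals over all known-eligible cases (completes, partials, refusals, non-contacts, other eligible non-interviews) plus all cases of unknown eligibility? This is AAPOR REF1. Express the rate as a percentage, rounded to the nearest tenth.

14.1%

Num → 32
Denom → 85 + 8 + 32 + 13 + 10 + 79 = 227
REF1 = 32 / 227 = 0.1410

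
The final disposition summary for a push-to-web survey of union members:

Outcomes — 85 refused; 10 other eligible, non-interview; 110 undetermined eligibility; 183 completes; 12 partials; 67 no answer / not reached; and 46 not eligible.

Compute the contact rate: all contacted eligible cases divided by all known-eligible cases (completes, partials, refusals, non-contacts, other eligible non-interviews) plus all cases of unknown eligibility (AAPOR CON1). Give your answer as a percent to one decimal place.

Numerator: 183 + 12 + 85 + 10 = 290
Denominator: 183 + 12 + 85 + 67 + 10 + 110 = 467
CON1 = 290 / 467 = 0.6210

62.1%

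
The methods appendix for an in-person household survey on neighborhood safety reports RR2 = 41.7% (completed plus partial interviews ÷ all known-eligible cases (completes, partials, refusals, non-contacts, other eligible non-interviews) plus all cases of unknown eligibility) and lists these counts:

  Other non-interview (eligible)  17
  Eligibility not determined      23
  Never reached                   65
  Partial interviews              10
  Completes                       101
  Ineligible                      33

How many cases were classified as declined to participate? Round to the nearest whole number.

Num: 101 + 10 = 111
RR2 = 111 / D = 0.417
D = 111 / 0.417 = 266.2
Other denominator terms total 216
declined to participate = 266.2 − 216 ≈ 50

50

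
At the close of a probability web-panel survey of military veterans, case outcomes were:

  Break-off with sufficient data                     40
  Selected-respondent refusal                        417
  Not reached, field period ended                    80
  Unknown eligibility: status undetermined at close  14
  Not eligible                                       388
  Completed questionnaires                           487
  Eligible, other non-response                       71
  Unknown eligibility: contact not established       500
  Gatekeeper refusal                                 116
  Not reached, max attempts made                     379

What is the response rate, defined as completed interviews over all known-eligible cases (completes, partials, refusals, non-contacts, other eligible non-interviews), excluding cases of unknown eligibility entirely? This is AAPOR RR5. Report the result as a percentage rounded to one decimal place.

Refused = 116 + 417 = 533
No answer / not reached = 80 + 379 = 459
Eligibility not determined = 500 + 14 = 514
Top: 487
Base: 487 + 40 + 533 + 459 + 71 = 1590
RR5 = 487 / 1590 = 0.3063

30.6%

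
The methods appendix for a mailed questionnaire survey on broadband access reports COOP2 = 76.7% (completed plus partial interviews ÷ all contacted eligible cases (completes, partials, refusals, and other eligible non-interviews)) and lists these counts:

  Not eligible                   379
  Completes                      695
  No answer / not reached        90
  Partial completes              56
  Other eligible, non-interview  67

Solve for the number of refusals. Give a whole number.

Top = 695 + 56 = 751
COOP2 = 751 / D = 0.767
D = 751 / 0.767 = 979.1
Other denominator terms total 818
refusals = 979.1 − 818 ≈ 161

161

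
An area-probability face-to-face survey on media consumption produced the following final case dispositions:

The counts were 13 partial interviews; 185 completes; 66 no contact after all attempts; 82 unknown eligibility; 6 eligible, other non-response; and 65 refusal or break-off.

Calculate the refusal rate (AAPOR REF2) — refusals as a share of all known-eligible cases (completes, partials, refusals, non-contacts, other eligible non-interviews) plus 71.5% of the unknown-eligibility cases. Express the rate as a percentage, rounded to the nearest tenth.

16.5%

Top → 65
Eligible (known) → 185 + 13 + 65 + 66 + 6 = 335
e × U → 0.7150 × 82 = 58.63
Denom → 335 + 58.63 = 393.63
REF2 = 65 / 393.63 = 0.1651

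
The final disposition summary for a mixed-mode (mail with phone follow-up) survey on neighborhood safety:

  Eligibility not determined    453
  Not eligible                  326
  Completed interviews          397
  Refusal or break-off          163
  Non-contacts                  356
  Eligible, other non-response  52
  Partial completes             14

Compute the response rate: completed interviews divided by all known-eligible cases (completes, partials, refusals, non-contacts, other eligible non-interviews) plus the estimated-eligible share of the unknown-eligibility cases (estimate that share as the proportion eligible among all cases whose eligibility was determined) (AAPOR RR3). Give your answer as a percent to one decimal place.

Top = 397
Known eligible = 397 + 14 + 163 + 356 + 52 = 982
e = 982 / (982 + 326) = 982 / 1308 = 0.7508
Eligible share of unknowns = 0.7508 × 453 = 340.11
Denominator = 982 + 340.11 = 1322.11
RR3 = 397 / 1322.11 = 0.3003

30.0%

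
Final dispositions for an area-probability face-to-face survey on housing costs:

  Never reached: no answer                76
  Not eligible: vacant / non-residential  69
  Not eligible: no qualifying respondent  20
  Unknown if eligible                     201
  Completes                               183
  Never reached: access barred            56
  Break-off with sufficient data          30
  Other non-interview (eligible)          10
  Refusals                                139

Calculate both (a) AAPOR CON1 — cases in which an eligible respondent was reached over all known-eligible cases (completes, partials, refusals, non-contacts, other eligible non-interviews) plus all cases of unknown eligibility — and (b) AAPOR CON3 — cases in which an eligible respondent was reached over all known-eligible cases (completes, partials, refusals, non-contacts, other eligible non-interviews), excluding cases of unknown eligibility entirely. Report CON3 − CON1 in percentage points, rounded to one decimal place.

21.2

No contact after all attempts = 76 + 56 = 132
Ineligible = 20 + 69 = 89
Num: 183 + 30 + 139 + 10 = 362
Denominator: 183 + 30 + 139 + 132 + 10 + 201 = 695
CON1 = 362 / 695 = 0.5209
Denominator: 183 + 30 + 139 + 132 + 10 = 494
CON3 = 362 / 494 = 0.7328
Difference = 73.28 − 52.09 = 21.19 percentage points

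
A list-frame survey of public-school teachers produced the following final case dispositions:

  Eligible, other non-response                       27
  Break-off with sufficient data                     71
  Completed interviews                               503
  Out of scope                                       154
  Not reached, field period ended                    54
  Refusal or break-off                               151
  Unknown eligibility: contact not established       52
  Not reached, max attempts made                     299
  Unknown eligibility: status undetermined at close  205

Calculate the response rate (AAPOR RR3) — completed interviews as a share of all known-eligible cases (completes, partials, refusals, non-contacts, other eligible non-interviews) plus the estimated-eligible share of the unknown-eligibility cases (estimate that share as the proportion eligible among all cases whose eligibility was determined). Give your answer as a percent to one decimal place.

37.8%

No answer / not reached = 54 + 299 = 353
Eligibility not determined = 52 + 205 = 257
Num: 503
Known eligible: 503 + 71 + 151 + 353 + 27 = 1105
e = 1105 / (1105 + 154) = 1105 / 1259 = 0.8777
e × U: 0.8777 × 257 = 225.57
Denom: 1105 + 225.57 = 1330.57
RR3 = 503 / 1330.57 = 0.3780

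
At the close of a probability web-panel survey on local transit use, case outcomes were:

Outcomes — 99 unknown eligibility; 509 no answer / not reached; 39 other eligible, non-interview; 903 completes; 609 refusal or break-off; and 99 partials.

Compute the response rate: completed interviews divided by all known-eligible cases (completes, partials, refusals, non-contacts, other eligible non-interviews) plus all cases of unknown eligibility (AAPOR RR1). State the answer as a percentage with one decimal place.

40.0%

Top = 903
Denominator = 903 + 99 + 609 + 509 + 39 + 99 = 2258
RR1 = 903 / 2258 = 0.3999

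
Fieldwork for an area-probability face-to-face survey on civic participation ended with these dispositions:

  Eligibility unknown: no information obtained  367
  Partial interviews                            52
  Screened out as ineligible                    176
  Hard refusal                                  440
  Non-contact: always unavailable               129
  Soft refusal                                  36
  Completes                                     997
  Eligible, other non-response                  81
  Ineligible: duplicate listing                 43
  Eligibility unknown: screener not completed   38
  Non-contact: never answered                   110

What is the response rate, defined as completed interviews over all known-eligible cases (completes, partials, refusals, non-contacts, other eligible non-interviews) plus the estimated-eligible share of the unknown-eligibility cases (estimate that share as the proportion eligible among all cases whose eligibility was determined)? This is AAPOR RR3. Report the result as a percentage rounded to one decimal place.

45.2%

Refusal or break-off = 440 + 36 = 476
No contact after all attempts = 110 + 129 = 239
Eligibility not determined = 38 + 367 = 405
Not eligible = 176 + 43 = 219
Num = 997
Known eligible = 997 + 52 + 476 + 239 + 81 = 1845
e = 1845 / (1845 + 219) = 1845 / 2064 = 0.8939
Estimated eligible among unknowns = 0.8939 × 405 = 362.03
Denom = 1845 + 362.03 = 2207.03
RR3 = 997 / 2207.03 = 0.4517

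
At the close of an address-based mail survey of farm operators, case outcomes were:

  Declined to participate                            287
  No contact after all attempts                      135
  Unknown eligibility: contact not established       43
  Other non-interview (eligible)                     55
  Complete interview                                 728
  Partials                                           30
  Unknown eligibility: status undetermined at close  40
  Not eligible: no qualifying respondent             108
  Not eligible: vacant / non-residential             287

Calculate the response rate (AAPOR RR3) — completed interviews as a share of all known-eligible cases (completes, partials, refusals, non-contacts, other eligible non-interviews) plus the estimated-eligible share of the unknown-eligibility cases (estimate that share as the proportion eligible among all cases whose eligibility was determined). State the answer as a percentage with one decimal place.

56.1%

Unknown if eligible = 43 + 40 = 83
Not eligible = 108 + 287 = 395
Numerator: 728
Eligible (known): 728 + 30 + 287 + 135 + 55 = 1235
e = 1235 / (1235 + 395) = 1235 / 1630 = 0.7577
Estimated eligible among unknowns: 0.7577 × 83 = 62.89
Denom: 1235 + 62.89 = 1297.89
RR3 = 728 / 1297.89 = 0.5609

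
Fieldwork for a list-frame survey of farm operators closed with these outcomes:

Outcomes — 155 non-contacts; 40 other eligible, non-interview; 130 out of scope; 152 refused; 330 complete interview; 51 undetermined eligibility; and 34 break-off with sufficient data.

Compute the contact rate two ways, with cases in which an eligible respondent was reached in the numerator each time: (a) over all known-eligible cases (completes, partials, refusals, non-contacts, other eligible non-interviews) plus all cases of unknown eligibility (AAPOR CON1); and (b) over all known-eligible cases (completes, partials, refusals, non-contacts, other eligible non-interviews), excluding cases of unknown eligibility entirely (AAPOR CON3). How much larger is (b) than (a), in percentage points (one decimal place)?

Num → 330 + 34 + 152 + 40 = 556
Denom → 330 + 34 + 152 + 155 + 40 + 51 = 762
CON1 = 556 / 762 = 0.7297
Denom → 330 + 34 + 152 + 155 + 40 = 711
CON3 = 556 / 711 = 0.7820
Difference = 78.20 − 72.97 = 5.23 percentage points

5.2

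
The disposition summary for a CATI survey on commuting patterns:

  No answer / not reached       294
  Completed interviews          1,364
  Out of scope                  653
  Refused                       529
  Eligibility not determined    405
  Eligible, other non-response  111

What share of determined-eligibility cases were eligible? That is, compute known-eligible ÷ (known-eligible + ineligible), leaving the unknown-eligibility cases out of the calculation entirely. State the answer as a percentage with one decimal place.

77.9%

Determined eligible → 1364 + 529 + 294 + 111 = 2298
e = 2298 / (2298 + 653) = 2298 / 2951 = 0.7787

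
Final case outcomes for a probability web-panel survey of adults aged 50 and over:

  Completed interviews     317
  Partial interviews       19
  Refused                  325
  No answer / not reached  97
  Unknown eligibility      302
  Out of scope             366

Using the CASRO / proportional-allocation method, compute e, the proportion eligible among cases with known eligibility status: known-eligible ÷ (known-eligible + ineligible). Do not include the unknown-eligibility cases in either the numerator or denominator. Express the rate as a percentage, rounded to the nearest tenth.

Eligible (known) = 317 + 19 + 325 + 97 = 758
e = 758 / (758 + 366) = 758 / 1124 = 0.6744

67.4%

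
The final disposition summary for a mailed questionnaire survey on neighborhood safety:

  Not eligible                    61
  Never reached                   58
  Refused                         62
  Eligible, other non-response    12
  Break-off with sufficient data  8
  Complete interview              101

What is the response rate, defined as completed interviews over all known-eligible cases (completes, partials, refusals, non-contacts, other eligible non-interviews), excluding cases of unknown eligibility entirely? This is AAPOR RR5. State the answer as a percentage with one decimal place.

Num → 101
Base → 101 + 8 + 62 + 58 + 12 = 241
RR5 = 101 / 241 = 0.4191

41.9%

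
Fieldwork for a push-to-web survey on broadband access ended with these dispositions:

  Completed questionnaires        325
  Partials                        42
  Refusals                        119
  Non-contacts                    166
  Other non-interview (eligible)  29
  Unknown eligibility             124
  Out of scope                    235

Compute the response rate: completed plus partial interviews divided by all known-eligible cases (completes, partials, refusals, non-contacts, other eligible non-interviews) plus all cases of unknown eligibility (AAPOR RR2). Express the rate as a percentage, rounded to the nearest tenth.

Numerator = 325 + 42 = 367
Denominator = 325 + 42 + 119 + 166 + 29 + 124 = 805
RR2 = 367 / 805 = 0.4559

45.6%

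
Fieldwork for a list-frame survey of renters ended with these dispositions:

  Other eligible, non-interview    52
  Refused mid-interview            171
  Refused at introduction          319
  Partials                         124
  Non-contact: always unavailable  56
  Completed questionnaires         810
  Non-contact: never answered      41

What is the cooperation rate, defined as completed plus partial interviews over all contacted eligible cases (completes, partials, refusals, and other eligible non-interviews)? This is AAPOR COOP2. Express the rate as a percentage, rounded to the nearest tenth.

63.3%

Refusal or break-off = 319 + 171 = 490
Non-contacts = 41 + 56 = 97
Top: 810 + 124 = 934
Base: 810 + 124 + 490 + 52 = 1476
COOP2 = 934 / 1476 = 0.6328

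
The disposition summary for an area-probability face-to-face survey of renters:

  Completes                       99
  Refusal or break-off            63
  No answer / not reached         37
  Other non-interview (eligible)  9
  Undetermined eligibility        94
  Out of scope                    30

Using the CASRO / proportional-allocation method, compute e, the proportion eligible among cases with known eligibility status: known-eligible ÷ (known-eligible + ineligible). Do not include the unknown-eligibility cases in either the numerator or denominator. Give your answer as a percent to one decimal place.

Determined eligible → 99 + 63 + 37 + 9 = 208
e = 208 / (208 + 30) = 208 / 238 = 0.8739

87.4%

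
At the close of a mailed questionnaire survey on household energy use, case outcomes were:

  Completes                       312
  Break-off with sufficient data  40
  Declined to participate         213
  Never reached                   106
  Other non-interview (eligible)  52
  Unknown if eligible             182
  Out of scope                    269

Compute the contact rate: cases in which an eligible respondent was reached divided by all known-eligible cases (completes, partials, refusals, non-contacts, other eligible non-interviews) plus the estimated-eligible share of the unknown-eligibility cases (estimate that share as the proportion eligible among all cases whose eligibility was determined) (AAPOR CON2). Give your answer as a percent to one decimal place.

Top = 312 + 40 + 213 + 52 = 617
Known eligible = 312 + 40 + 213 + 106 + 52 = 723
e = 723 / (723 + 269) = 723 / 992 = 0.7288
e × U = 0.7288 × 182 = 132.64
Base = 723 + 132.64 = 855.64
CON2 = 617 / 855.64 = 0.7211

72.1%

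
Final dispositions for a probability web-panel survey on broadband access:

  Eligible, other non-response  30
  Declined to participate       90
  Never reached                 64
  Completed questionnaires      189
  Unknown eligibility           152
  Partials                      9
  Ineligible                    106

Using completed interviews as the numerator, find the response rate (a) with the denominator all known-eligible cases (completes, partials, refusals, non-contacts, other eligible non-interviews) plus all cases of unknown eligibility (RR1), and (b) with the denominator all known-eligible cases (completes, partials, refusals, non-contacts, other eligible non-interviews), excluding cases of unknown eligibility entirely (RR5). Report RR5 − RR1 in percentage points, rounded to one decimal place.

14.1

Top: 189
Denominator: 189 + 9 + 90 + 64 + 30 + 152 = 534
RR1 = 189 / 534 = 0.3539
Denominator: 189 + 9 + 90 + 64 + 30 = 382
RR5 = 189 / 382 = 0.4948
Difference = 49.48 − 35.39 = 14.09 percentage points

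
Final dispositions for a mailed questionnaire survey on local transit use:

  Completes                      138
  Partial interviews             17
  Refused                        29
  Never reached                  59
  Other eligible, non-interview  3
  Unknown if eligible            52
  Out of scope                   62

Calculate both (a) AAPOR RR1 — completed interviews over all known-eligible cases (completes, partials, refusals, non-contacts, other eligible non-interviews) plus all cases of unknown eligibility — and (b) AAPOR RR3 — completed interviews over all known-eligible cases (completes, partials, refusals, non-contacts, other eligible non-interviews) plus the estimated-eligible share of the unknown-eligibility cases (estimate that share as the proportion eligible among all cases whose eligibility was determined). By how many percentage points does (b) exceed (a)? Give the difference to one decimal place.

1.7

Numerator: 138
Denom: 138 + 17 + 29 + 59 + 3 + 52 = 298
RR1 = 138 / 298 = 0.4631
Determined eligible: 138 + 17 + 29 + 59 + 3 = 246
e = 246 / (246 + 62) = 246 / 308 = 0.7987
Eligible share of unknowns: 0.7987 × 52 = 41.53
Denom: 246 + 41.53 = 287.53
RR3 = 138 / 287.53 = 0.4799
Difference = 47.99 − 46.31 = 1.68 percentage points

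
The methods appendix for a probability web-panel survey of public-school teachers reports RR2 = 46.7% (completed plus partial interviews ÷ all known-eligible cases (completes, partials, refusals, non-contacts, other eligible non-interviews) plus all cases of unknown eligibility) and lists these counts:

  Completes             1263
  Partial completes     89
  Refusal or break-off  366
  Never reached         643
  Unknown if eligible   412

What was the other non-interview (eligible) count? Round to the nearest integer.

122

Top: 1263 + 89 = 1352
RR2 = 1352 / D = 0.467
D = 1352 / 0.467 = 2895.1
Rest of base = 2773
other non-interview (eligible) = 2895.1 − 2773 ≈ 122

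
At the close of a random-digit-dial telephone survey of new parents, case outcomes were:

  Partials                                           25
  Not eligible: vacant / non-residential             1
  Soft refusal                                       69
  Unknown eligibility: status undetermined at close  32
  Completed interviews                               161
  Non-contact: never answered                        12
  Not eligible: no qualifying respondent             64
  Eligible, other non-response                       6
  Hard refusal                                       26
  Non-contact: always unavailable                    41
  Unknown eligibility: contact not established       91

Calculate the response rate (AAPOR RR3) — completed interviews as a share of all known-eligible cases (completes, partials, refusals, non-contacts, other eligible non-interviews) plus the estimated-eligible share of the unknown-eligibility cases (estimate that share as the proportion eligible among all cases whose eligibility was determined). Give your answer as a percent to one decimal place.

Refused = 26 + 69 = 95
Never reached = 12 + 41 = 53
Eligibility not determined = 91 + 32 = 123
Screened out, ineligible = 64 + 1 = 65
Numerator: 161
Known eligible: 161 + 25 + 95 + 53 + 6 = 340
e = 340 / (340 + 65) = 340 / 405 = 0.8395
e × U: 0.8395 × 123 = 103.26
Base: 340 + 103.26 = 443.26
RR3 = 161 / 443.26 = 0.3632

36.3%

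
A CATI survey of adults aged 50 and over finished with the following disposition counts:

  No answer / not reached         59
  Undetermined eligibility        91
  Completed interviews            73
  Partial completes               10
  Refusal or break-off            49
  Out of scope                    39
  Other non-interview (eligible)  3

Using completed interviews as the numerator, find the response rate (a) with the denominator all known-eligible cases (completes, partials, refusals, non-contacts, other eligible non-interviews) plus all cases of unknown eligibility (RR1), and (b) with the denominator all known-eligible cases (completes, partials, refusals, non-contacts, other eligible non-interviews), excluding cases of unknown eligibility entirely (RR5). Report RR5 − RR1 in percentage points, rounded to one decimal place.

12.0

Top = 73
Base = 73 + 10 + 49 + 59 + 3 + 91 = 285
RR1 = 73 / 285 = 0.2561
Base = 73 + 10 + 49 + 59 + 3 = 194
RR5 = 73 / 194 = 0.3763
Difference = 37.63 − 25.61 = 12.02 percentage points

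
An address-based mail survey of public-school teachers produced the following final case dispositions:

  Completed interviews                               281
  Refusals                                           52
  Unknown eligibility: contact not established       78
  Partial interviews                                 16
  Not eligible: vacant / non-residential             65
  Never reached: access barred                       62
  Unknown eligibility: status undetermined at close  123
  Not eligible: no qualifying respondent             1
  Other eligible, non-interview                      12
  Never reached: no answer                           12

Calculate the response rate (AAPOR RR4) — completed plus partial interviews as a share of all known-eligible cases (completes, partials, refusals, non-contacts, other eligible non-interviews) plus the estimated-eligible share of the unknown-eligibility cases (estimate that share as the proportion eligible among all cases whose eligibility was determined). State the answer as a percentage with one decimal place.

No answer / not reached = 12 + 62 = 74
Unknown if eligible = 78 + 123 = 201
Not eligible = 1 + 65 = 66
Top: 281 + 16 = 297
Known eligible: 281 + 16 + 52 + 74 + 12 = 435
e = 435 / (435 + 66) = 435 / 501 = 0.8683
Estimated eligible among unknowns: 0.8683 × 201 = 174.53
Base: 435 + 174.53 = 609.53
RR4 = 297 / 609.53 = 0.4873

48.7%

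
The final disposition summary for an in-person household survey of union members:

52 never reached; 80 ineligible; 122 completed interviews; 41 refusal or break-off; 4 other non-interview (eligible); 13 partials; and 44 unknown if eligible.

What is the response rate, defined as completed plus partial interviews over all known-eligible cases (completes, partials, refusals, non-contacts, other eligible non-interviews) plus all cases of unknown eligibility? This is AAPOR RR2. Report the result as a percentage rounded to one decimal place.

48.9%

Top → 122 + 13 = 135
Denominator → 122 + 13 + 41 + 52 + 4 + 44 = 276
RR2 = 135 / 276 = 0.4891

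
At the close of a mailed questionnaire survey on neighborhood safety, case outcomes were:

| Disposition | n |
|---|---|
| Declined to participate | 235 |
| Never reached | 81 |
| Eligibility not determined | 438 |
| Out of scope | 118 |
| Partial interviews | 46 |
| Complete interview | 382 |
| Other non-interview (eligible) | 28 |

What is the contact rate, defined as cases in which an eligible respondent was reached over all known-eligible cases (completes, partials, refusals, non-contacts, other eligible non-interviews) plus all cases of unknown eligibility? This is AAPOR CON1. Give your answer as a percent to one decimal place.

Num = 382 + 46 + 235 + 28 = 691
Denominator = 382 + 46 + 235 + 81 + 28 + 438 = 1210
CON1 = 691 / 1210 = 0.5711

57.1%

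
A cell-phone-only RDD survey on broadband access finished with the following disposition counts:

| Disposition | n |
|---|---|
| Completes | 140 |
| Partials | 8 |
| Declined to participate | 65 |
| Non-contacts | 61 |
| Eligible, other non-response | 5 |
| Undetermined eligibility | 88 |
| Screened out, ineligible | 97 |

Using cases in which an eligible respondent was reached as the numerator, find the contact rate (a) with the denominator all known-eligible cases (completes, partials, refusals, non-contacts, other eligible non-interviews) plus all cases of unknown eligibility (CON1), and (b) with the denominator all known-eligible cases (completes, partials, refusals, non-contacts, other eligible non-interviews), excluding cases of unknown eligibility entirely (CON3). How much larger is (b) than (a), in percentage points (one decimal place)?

Num = 140 + 8 + 65 + 5 = 218
Denom = 140 + 8 + 65 + 61 + 5 + 88 = 367
CON1 = 218 / 367 = 0.5940
Denom = 140 + 8 + 65 + 61 + 5 = 279
CON3 = 218 / 279 = 0.7814
Difference = 78.14 − 59.40 = 18.74 percentage points

18.7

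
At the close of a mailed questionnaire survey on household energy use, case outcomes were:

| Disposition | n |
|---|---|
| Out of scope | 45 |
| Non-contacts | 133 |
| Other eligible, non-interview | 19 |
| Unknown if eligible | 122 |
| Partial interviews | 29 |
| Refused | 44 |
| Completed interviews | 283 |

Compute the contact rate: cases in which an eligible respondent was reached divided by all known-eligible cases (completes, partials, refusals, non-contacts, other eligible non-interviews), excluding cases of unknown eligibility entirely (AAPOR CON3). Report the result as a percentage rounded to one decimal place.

Num → 283 + 29 + 44 + 19 = 375
Denom → 283 + 29 + 44 + 133 + 19 = 508
CON3 = 375 / 508 = 0.7382

73.8%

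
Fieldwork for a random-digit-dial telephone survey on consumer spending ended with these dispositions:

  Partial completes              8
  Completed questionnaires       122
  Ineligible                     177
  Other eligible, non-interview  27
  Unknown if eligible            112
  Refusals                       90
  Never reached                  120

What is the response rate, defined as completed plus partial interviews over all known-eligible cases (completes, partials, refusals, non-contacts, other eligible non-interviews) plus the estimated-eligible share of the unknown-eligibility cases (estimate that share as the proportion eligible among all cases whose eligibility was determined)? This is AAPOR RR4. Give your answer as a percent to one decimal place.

Num = 122 + 8 = 130
Determined eligible = 122 + 8 + 90 + 120 + 27 = 367
e = 367 / (367 + 177) = 367 / 544 = 0.6746
e × U = 0.6746 × 112 = 75.56
Denominator = 367 + 75.56 = 442.56
RR4 = 130 / 442.56 = 0.2937

29.4%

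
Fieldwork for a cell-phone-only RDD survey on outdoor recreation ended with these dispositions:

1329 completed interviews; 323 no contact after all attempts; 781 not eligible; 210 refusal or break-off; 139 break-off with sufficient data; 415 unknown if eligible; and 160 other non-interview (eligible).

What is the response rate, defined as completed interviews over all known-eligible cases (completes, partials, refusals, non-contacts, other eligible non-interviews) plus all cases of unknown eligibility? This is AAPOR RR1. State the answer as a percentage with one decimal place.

Num → 1329
Denominator → 1329 + 139 + 210 + 323 + 160 + 415 = 2576
RR1 = 1329 / 2576 = 0.5159

51.6%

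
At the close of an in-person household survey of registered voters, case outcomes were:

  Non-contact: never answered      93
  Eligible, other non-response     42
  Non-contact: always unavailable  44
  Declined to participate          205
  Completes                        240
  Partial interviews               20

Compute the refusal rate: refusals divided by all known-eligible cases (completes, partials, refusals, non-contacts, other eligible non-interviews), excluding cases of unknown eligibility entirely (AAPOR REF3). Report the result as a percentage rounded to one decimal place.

31.8%

No answer / not reached = 93 + 44 = 137
Top → 205
Denominator → 240 + 20 + 205 + 137 + 42 = 644
REF3 = 205 / 644 = 0.3183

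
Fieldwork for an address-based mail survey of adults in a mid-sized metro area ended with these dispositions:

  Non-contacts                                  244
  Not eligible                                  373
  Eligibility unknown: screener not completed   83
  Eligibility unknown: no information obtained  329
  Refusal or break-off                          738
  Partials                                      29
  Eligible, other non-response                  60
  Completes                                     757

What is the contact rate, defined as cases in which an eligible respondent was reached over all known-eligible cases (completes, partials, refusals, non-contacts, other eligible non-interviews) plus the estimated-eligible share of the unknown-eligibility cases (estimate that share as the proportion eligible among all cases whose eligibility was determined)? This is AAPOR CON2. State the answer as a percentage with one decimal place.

Eligibility not determined = 83 + 329 = 412
Num = 757 + 29 + 738 + 60 = 1584
Eligible (known) = 757 + 29 + 738 + 244 + 60 = 1828
e = 1828 / (1828 + 373) = 1828 / 2201 = 0.8305
Eligible share of unknowns = 0.8305 × 412 = 342.17
Denom = 1828 + 342.17 = 2170.17
CON2 = 1584 / 2170.17 = 0.7299

73.0%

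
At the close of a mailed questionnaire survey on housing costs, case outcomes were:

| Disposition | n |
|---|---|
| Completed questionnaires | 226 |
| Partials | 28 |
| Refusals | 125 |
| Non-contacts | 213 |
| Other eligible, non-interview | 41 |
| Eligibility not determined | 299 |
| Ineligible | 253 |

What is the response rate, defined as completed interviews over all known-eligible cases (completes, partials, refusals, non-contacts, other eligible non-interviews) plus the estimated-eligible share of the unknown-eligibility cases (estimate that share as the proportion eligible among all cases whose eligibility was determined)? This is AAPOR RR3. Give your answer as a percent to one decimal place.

26.7%

Top → 226
Eligible (known) → 226 + 28 + 125 + 213 + 41 = 633
e = 633 / (633 + 253) = 633 / 886 = 0.7144
Estimated eligible among unknowns → 0.7144 × 299 = 213.61
Denominator → 633 + 213.61 = 846.61
RR3 = 226 / 846.61 = 0.2669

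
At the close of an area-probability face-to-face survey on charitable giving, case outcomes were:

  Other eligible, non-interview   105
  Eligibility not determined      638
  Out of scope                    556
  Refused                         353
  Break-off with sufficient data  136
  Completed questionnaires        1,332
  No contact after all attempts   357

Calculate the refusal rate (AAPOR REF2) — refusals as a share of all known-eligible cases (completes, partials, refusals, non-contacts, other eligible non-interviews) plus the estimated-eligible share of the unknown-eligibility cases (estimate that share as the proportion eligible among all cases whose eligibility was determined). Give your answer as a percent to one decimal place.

Top = 353
Eligible (known) = 1332 + 136 + 353 + 357 + 105 = 2283
e = 2283 / (2283 + 556) = 2283 / 2839 = 0.8042
e × U = 0.8042 × 638 = 513.08
Base = 2283 + 513.08 = 2796.08
REF2 = 353 / 2796.08 = 0.1262

12.6%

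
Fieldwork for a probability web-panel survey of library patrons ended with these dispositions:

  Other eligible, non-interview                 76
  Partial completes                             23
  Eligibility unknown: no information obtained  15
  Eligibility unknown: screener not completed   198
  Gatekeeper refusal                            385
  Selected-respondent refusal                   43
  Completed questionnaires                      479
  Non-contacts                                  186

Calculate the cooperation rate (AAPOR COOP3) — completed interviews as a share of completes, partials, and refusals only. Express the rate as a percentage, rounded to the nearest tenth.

51.5%

Refusal or break-off = 385 + 43 = 428
Unknown eligibility = 198 + 15 = 213
Top = 479
Base = 479 + 23 + 428 = 930
COOP3 = 479 / 930 = 0.5151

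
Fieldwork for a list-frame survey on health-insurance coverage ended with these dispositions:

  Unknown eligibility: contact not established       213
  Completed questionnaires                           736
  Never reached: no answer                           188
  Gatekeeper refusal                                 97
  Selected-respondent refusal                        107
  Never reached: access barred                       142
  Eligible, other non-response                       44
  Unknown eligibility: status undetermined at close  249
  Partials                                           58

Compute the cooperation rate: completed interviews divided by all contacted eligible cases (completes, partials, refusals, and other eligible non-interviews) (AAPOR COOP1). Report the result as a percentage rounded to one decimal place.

70.6%

Refusals = 97 + 107 = 204
No contact after all attempts = 188 + 142 = 330
Undetermined eligibility = 213 + 249 = 462
Num = 736
Denominator = 736 + 58 + 204 + 44 = 1042
COOP1 = 736 / 1042 = 0.7063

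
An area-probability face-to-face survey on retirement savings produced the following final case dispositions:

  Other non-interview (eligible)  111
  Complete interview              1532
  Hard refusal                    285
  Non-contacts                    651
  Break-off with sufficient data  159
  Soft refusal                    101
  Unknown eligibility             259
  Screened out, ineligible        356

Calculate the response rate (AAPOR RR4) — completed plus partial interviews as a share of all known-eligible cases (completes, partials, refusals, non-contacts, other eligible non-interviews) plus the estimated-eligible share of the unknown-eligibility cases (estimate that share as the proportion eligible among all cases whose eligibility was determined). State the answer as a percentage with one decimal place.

Refusals = 285 + 101 = 386
Top: 1532 + 159 = 1691
Determined eligible: 1532 + 159 + 386 + 651 + 111 = 2839
e = 2839 / (2839 + 356) = 2839 / 3195 = 0.8886
Eligible share of unknowns: 0.8886 × 259 = 230.15
Base: 2839 + 230.15 = 3069.15
RR4 = 1691 / 3069.15 = 0.5510

55.1%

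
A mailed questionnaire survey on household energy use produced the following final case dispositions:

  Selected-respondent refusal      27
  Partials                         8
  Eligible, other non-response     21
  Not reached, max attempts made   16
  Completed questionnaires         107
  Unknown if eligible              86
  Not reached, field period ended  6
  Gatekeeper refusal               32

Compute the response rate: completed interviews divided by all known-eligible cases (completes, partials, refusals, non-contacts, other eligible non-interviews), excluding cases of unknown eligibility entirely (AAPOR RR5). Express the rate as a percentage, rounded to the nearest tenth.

49.3%

Refused = 32 + 27 = 59
No answer / not reached = 6 + 16 = 22
Numerator → 107
Denominator → 107 + 8 + 59 + 22 + 21 = 217
RR5 = 107 / 217 = 0.4931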